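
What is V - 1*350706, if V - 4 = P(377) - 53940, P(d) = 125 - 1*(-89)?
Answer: -404428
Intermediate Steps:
P(d) = 214 (P(d) = 125 + 89 = 214)
V = -53722 (V = 4 + (214 - 53940) = 4 - 53726 = -53722)
V - 1*350706 = -53722 - 1*350706 = -53722 - 350706 = -404428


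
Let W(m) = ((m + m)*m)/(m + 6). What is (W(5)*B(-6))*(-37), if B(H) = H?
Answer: 11100/11 ≈ 1009.1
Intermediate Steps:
W(m) = 2*m²/(6 + m) (W(m) = ((2*m)*m)/(6 + m) = (2*m²)/(6 + m) = 2*m²/(6 + m))
(W(5)*B(-6))*(-37) = ((2*5²/(6 + 5))*(-6))*(-37) = ((2*25/11)*(-6))*(-37) = ((2*25*(1/11))*(-6))*(-37) = ((50/11)*(-6))*(-37) = -300/11*(-37) = 11100/11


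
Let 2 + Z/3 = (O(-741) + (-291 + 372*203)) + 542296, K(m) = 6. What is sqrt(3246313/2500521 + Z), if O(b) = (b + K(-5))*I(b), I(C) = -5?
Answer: sqrt(11652250754436390735)/2500521 ≈ 1365.1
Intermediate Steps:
O(b) = -30 - 5*b (O(b) = (b + 6)*(-5) = (6 + b)*(-5) = -30 - 5*b)
Z = 1863582 (Z = -6 + 3*(((-30 - 5*(-741)) + (-291 + 372*203)) + 542296) = -6 + 3*(((-30 + 3705) + (-291 + 75516)) + 542296) = -6 + 3*((3675 + 75225) + 542296) = -6 + 3*(78900 + 542296) = -6 + 3*621196 = -6 + 1863588 = 1863582)
sqrt(3246313/2500521 + Z) = sqrt(3246313/2500521 + 1863582) = sqrt(4659929172535/2500521) = sqrt(11652250754436390735)/2500521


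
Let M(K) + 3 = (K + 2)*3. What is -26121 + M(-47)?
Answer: -26259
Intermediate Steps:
M(K) = 3 + 3*K (M(K) = -3 + (K + 2)*3 = -3 + (2 + K)*3 = -3 + (6 + 3*K) = 3 + 3*K)
-26121 + M(-47) = -26121 + (3 + 3*(-47)) = -26121 + (3 - 141) = -26121 - 138 = -26259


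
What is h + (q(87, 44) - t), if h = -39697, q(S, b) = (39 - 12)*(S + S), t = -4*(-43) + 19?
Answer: -35190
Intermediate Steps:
t = 191 (t = 172 + 19 = 191)
q(S, b) = 54*S (q(S, b) = 27*(2*S) = 54*S)
h + (q(87, 44) - t) = -39697 + (54*87 - 1*191) = -39697 + (4698 - 191) = -39697 + 4507 = -35190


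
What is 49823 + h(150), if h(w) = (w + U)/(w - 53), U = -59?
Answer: 4832922/97 ≈ 49824.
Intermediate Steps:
h(w) = (-59 + w)/(-53 + w) (h(w) = (w - 59)/(w - 53) = (-59 + w)/(-53 + w))
49823 + h(150) = 49823 + (-59 + 150)/(-53 + 150) = 49823 + 91/97 = 4832922/97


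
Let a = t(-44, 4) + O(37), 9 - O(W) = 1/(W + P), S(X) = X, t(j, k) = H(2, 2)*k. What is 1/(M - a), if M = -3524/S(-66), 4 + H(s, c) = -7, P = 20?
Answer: 209/18478 ≈ 0.011311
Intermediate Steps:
H(s, c) = -11 (H(s, c) = -4 - 7 = -11)
t(j, k) = -11*k
O(W) = 9 - 1/(20 + W) (O(W) = 9 - 1/(W + 20) = 9 - 1/(20 + W))
M = 1762/33 (M = -3524/(-66) = -3524*(-1/66) = 1762/33 ≈ 53.394)
a = -1996/57 (a = -11*4 + (179 + 9*37)/(20 + 37) = -44 + (179 + 333)/57 = -44 + (1/57)*512 = -44 + 512/57 = -1996/57 ≈ -35.018)
1/(M - a) = 1/(1762/33 - 1*(-1996/57)) = 1/(1762/33 + 1996/57) = 1/(18478/209) = 209/18478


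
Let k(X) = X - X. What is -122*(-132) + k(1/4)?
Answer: 16104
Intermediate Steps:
k(X) = 0
-122*(-132) + k(1/4) = -122*(-132) + 0 = 16104 + 0 = 16104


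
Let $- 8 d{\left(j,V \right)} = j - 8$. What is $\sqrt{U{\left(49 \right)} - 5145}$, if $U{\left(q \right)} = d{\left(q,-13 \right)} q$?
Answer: $\frac{7 i \sqrt{1762}}{4} \approx 73.458 i$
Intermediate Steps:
$d{\left(j,V \right)} = 1 - \frac{j}{8}$ ($d{\left(j,V \right)} = - \frac{j - 8}{8} = - \frac{-8 + j}{8} = 1 - \frac{j}{8}$)
$U{\left(q \right)} = q \left(1 - \frac{q}{8}\right)$ ($U{\left(q \right)} = \left(1 - \frac{q}{8}\right) q = q \left(1 - \frac{q}{8}\right)$)
$\sqrt{U{\left(49 \right)} - 5145} = \sqrt{\frac{1}{8} \cdot 49 \left(8 - 49\right) - 5145} = \sqrt{\frac{1}{8} \cdot 49 \left(-41\right) - 5145} = \sqrt{- \frac{2009}{8} - 5145} = \sqrt{- \frac{43169}{8}} = \frac{7 i \sqrt{1762}}{4}$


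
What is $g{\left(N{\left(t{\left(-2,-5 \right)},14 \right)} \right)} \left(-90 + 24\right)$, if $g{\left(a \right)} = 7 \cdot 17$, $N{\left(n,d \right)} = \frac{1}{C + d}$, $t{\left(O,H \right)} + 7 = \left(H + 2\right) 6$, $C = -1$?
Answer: $-7854$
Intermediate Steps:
$t{\left(O,H \right)} = 5 + 6 H$ ($t{\left(O,H \right)} = -7 + \left(H + 2\right) 6 = -7 + \left(2 + H\right) 6 = -7 + \left(12 + 6 H\right) = 5 + 6 H$)
$N{\left(n,d \right)} = \frac{1}{-1 + d}$
$g{\left(a \right)} = 119$
$g{\left(N{\left(t{\left(-2,-5 \right)},14 \right)} \right)} \left(-90 + 24\right) = 119 \left(-90 + 24\right) = 119 \left(-66\right) = -7854$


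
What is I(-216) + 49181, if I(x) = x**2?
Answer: 95837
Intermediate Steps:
I(-216) + 49181 = (-216)**2 + 49181 = 46656 + 49181 = 95837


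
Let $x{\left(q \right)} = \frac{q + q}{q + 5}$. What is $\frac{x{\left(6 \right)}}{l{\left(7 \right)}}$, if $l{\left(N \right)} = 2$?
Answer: $\frac{6}{11} \approx 0.54545$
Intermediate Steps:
$x{\left(q \right)} = \frac{2 q}{5 + q}$
$\frac{x{\left(6 \right)}}{l{\left(7 \right)}} = \frac{2 \cdot 6 \frac{1}{5 + 6}}{2} = \frac{2 \cdot 6 \cdot \frac{1}{11}}{2} = \frac{1}{2} \cdot \frac{12}{11} = \frac{6}{11}$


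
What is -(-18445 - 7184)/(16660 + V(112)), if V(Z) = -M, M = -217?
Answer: 25629/16877 ≈ 1.5186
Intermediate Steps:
V(Z) = 217 (V(Z) = -1*(-217) = 217)
-(-18445 - 7184)/(16660 + V(112)) = -(-18445 - 7184)/(16660 + 217) = -(-25629)/16877 = -1*(-25629/16877) = 25629/16877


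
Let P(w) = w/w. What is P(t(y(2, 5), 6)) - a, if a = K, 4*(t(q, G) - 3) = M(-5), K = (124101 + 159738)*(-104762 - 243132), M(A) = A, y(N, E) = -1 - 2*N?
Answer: 98745885067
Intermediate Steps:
K = -98745885066 (K = 283839*(-347894) = -98745885066)
t(q, G) = 7/4 (t(q, G) = 3 + (¼)*(-5) = 3 - 5/4 = 7/4)
a = -98745885066
P(w) = 1
P(t(y(2, 5), 6)) - a = 1 - 1*(-98745885066) = 1 + 98745885066 = 98745885067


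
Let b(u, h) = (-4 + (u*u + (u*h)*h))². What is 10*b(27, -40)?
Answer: 19294056250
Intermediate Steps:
b(u, h) = (-4 + u² + u*h²)² (b(u, h) = (-4 + (u² + (h*u)*h))² = (-4 + (u² + u*h²))² = (-4 + u² + u*h²)²)
10*b(27, -40) = 10*(-4 + 27² + 27*(-40)²)² = 10*(-4 + 729 + 27*1600)² = 10*(-4 + 729 + 43200)² = 10*43925² = 10*1929405625 = 19294056250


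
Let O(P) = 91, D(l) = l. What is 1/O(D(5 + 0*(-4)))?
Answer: 1/91 ≈ 0.010989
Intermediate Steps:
1/O(D(5 + 0*(-4))) = 1/91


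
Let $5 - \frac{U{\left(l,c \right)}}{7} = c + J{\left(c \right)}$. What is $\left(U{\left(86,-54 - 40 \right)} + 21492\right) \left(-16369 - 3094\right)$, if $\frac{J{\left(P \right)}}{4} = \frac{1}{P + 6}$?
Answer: $- \frac{9499442651}{22} \approx -4.3179 \cdot 10^{8}$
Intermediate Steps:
$J{\left(P \right)} = \frac{4}{6 + P}$ ($J{\left(P \right)} = \frac{4}{P + 6} = \frac{4}{6 + P}$)
$U{\left(l,c \right)} = 35 - \frac{28}{6 + c} - 7 c$ ($U{\left(l,c \right)} = 35 - 7 \left(c + \frac{4}{6 + c}\right) = 35 - \left(7 c + \frac{28}{6 + c}\right) = 35 - \frac{28}{6 + c} - 7 c$)
$\left(U{\left(86,-54 - 40 \right)} + 21492\right) \left(-16369 - 3094\right) = \left(\frac{7 \left(-4 + \left(5 - \left(-54 - 40\right)\right) \left(6 - 94\right)\right)}{6 - 94} + 21492\right) \left(-16369 - 3094\right) = \left(\frac{7 \left(-4 + \left(5 - \left(-54 - 40\right)\right) \left(6 - 94\right)\right)}{6 - 94} + 21492\right) \left(-19463\right) = \left(\frac{7 \left(-4 + \left(5 - -94\right) \left(6 - 94\right)\right)}{6 - 94} + 21492\right) \left(-19463\right) = \left(\frac{7 \left(-4 + \left(5 + 94\right) \left(-88\right)\right)}{-88} + 21492\right) \left(-19463\right) = \left(7 \left(- \frac{1}{88}\right) \left(-4 + 99 \left(-88\right)\right) + 21492\right) \left(-19463\right) = \left(7 \left(- \frac{1}{88}\right) \left(-4 - 8712\right) + 21492\right) \left(-19463\right) = \left(7 \left(- \frac{1}{88}\right) \left(-8716\right) + 21492\right) \left(-19463\right) = \left(\frac{15253}{22} + 21492\right) \left(-19463\right) = \frac{488077}{22} \left(-19463\right) = - \frac{9499442651}{22}$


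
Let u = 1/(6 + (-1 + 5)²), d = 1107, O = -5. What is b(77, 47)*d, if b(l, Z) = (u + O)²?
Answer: 13152267/484 ≈ 27174.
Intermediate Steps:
u = 1/22 (u = 1/(6 + 4²) = 1/(6 + 16) = 1/22 ≈ 0.045455)
b(l, Z) = 11881/484 (b(l, Z) = (1/22 - 5)² = (-109/22)² = 11881/484)
b(77, 47)*d = (11881/484)*1107 = 13152267/484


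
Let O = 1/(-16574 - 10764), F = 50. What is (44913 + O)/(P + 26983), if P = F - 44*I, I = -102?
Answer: 1227831593/861721098 ≈ 1.4249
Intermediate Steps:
O = -1/27338 (O = 1/(-27338) = -1/27338 ≈ -3.6579e-5)
P = 4538 (P = 50 - 44*(-102) = 50 + 4488 = 4538)
(44913 + O)/(P + 26983) = (44913 - 1/27338)/(4538 + 26983) = (1227831593/27338)/31521 = (1227831593/27338)*(1/31521) = 1227831593/861721098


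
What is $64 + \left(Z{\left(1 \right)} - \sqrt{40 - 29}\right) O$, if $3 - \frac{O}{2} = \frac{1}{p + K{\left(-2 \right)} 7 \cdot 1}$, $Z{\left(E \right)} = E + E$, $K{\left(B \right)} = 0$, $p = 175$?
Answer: $\frac{13296}{175} - \frac{1048 \sqrt{11}}{175} \approx 56.115$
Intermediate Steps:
$Z{\left(E \right)} = 2 E$
$O = \frac{1048}{175}$ ($O = 6 - \frac{2}{175 + 0 \cdot 7 \cdot 1} = 6 - \frac{2}{175 + 0 \cdot 1} = 6 - \frac{2}{175 + 0} = 6 - \frac{2}{175} = \frac{1048}{175} \approx 5.9886$)
$64 + \left(Z{\left(1 \right)} - \sqrt{40 - 29}\right) O = 64 + \left(2 \cdot 1 - \sqrt{40 - 29}\right) \frac{1048}{175} = 64 + \left(2 - \sqrt{11}\right) \frac{1048}{175} = 64 + \left(\frac{2096}{175} - \frac{1048 \sqrt{11}}{175}\right) = \frac{13296}{175} - \frac{1048 \sqrt{11}}{175}$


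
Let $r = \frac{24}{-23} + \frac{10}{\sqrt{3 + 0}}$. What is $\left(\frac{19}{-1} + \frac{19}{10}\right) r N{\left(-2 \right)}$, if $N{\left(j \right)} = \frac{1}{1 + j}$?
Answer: $- \frac{2052}{115} + 57 \sqrt{3} \approx 80.883$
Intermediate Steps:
$r = - \frac{24}{23} + \frac{10 \sqrt{3}}{3}$ ($r = 24 \left(- \frac{1}{23}\right) + \frac{10}{\sqrt{3}} = - \frac{24}{23} + 10 \frac{\sqrt{3}}{3} = - \frac{24}{23} + \frac{10 \sqrt{3}}{3} \approx 4.73$)
$\left(\frac{19}{-1} + \frac{19}{10}\right) r N{\left(-2 \right)} = \frac{\left(\frac{19}{-1} + \frac{19}{10}\right) \left(- \frac{24}{23} + \frac{10 \sqrt{3}}{3}\right)}{1 - 2} = \frac{\left(19 \left(-1\right) + 19 \cdot \frac{1}{10}\right) \left(- \frac{24}{23} + \frac{10 \sqrt{3}}{3}\right)}{-1} = \left(-19 + \frac{19}{10}\right) \left(- \frac{24}{23} + \frac{10 \sqrt{3}}{3}\right) \left(-1\right) = - \frac{171 \left(- \frac{24}{23} + \frac{10 \sqrt{3}}{3}\right)}{10} \left(-1\right) = \left(\frac{2052}{115} - 57 \sqrt{3}\right) \left(-1\right) = - \frac{2052}{115} + 57 \sqrt{3}$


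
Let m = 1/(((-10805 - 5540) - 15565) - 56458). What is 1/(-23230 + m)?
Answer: -88368/2052788641 ≈ -4.3048e-5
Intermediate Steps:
m = -1/88368 (m = 1/((-16345 - 15565) - 56458) = 1/(-31910 - 56458) = 1/(-88368) = -1/88368 ≈ -1.1316e-5)
1/(-23230 + m) = 1/(-23230 - 1/88368) = 1/(-2052788641/88368) = -88368/2052788641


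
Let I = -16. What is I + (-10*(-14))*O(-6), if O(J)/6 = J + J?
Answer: -10096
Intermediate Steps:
O(J) = 12*J (O(J) = 6*(J + J) = 6*(2*J) = 12*J)
I + (-10*(-14))*O(-6) = -16 + (-10*(-14))*(12*(-6)) = -16 + 140*(-72) = -16 - 10080 = -10096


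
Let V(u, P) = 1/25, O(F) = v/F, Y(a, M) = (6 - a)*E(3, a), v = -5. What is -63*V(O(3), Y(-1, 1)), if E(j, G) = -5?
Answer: -63/25 ≈ -2.5200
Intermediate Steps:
Y(a, M) = -30 + 5*a (Y(a, M) = (6 - a)*(-5) = -30 + 5*a)
O(F) = -5/F
V(u, P) = 1/25 (V(u, P) = 1*(1/25) = 1/25)
-63*V(O(3), Y(-1, 1)) = -63*1/25 = -63/25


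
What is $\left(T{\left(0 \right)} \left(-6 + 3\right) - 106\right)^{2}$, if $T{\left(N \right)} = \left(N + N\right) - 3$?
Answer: $9409$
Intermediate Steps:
$T{\left(N \right)} = -3 + 2 N$ ($T{\left(N \right)} = 2 N - 3 = -3 + 2 N$)
$\left(T{\left(0 \right)} \left(-6 + 3\right) - 106\right)^{2} = \left(\left(-3 + 2 \cdot 0\right) \left(-6 + 3\right) - 106\right)^{2} = \left(\left(-3 + 0\right) \left(-3\right) - 106\right)^{2} = \left(\left(-3\right) \left(-3\right) - 106\right)^{2} = \left(9 - 106\right)^{2} = \left(-97\right)^{2} = 9409$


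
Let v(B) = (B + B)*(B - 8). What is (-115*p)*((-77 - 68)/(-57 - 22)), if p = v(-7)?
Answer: -3501750/79 ≈ -44326.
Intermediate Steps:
v(B) = 2*B*(-8 + B) (v(B) = (2*B)*(-8 + B) = 2*B*(-8 + B))
p = 210 (p = 2*(-7)*(-8 - 7) = 2*(-7)*(-15) = 210)
(-115*p)*((-77 - 68)/(-57 - 22)) = (-115*210)*((-77 - 68)/(-57 - 22)) = -(-3501750)/(-79) = -(-3501750)*(-1)/79 = -24150*145/79 = -3501750/79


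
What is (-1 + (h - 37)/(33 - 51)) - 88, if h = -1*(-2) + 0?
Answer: -1567/18 ≈ -87.056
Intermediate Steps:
h = 2 (h = 2 + 0 = 2)
(-1 + (h - 37)/(33 - 51)) - 88 = (-1 + (2 - 37)/(33 - 51)) - 88 = (-1 - 35/(-18)) - 88 = (-1 - 35*(-1/18)) - 88 = (-1 + 35/18) - 88 = 17/18 - 88 = -1567/18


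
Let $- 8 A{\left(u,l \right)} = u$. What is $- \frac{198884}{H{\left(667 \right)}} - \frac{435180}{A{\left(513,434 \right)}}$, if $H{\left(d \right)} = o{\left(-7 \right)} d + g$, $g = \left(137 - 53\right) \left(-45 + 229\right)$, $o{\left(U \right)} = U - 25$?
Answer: $\frac{1716728851}{251712} \approx 6820.2$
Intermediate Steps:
$A{\left(u,l \right)} = - \frac{u}{8}$
$o{\left(U \right)} = -25 + U$
$g = 15456$ ($g = 84 \cdot 184 = 15456$)
$H{\left(d \right)} = 15456 - 32 d$ ($H{\left(d \right)} = \left(-25 - 7\right) d + 15456 = - 32 d + 15456 = 15456 - 32 d$)
$- \frac{198884}{H{\left(667 \right)}} - \frac{435180}{A{\left(513,434 \right)}} = - \frac{198884}{15456 - 21344} - \frac{435180}{\left(- \frac{1}{8}\right) 513} = - \frac{198884}{15456 - 21344} - \frac{435180}{- \frac{513}{8}} = - \frac{198884}{-5888} - - \frac{1160480}{171} = \left(-198884\right) \left(- \frac{1}{5888}\right) + \frac{1160480}{171} = \frac{49721}{1472} + \frac{1160480}{171} = \frac{1716728851}{251712}$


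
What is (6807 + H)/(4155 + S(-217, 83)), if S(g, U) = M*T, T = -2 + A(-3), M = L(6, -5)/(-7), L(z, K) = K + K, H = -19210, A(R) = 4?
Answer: -86821/29105 ≈ -2.9830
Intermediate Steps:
L(z, K) = 2*K
M = 10/7 (M = (2*(-5))/(-7) = -10*(-⅐) = 10/7 ≈ 1.4286)
T = 2 (T = -2 + 4 = 2)
S(g, U) = 20/7 (S(g, U) = (10/7)*2 = 20/7)
(6807 + H)/(4155 + S(-217, 83)) = (6807 - 19210)/(4155 + 20/7) = -12403/29105/7 = -12403*7/29105 = -86821/29105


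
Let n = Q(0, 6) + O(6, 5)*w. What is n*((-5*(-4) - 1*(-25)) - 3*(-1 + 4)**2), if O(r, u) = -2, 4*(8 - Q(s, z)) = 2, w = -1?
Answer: 171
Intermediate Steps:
Q(s, z) = 15/2 (Q(s, z) = 8 - 1/4*2 = 8 - 1/2 = 15/2)
n = 19/2 (n = 15/2 - 2*(-1) = 15/2 + 2 = 19/2 ≈ 9.5000)
n*((-5*(-4) - 1*(-25)) - 3*(-1 + 4)**2) = 19*((-5*(-4) - 1*(-25)) - 3*(-1 + 4)**2)/2 = 19*((20 + 25) - 3*3**2)/2 = 19*(45 - 3*9)/2 = 19*(45 - 27)/2 = (19/2)*18 = 171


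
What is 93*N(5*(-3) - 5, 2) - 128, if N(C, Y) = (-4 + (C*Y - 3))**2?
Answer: 205309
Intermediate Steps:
N(C, Y) = (-7 + C*Y)**2 (N(C, Y) = (-4 + (-3 + C*Y))**2 = (-7 + C*Y)**2)
93*N(5*(-3) - 5, 2) - 128 = 93*(-7 + (5*(-3) - 5)*2)**2 - 128 = 93*(-7 + (-15 - 5)*2)**2 - 128 = 93*(-7 - 20*2)**2 - 128 = 93*(-7 - 40)**2 - 128 = 93*(-47)**2 - 128 = 93*2209 - 128 = 205437 - 128 = 205309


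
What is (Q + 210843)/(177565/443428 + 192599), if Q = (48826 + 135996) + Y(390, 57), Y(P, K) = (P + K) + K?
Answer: 10333672196/5023762761 ≈ 2.0570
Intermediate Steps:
Y(P, K) = P + 2*K (Y(P, K) = (K + P) + K = P + 2*K)
Q = 185326 (Q = (48826 + 135996) + (390 + 2*57) = 184822 + (390 + 114) = 184822 + 504 = 185326)
(Q + 210843)/(177565/443428 + 192599) = (185326 + 210843)/(177565/443428 + 192599) = 396169/(177565*(1/443428) + 192599) = 396169/(10445/26084 + 192599) = 396169/(5023762761/26084) = 396169*(26084/5023762761) = 10333672196/5023762761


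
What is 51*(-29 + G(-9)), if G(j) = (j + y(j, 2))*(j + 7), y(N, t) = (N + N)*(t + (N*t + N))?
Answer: -46461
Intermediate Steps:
y(N, t) = 2*N*(N + t + N*t) (y(N, t) = (2*N)*(t + (N + N*t)) = (2*N)*(N + t + N*t) = 2*N*(N + t + N*t))
G(j) = (7 + j)*(j + 2*j*(2 + 3*j)) (G(j) = (j + 2*j*(j + 2 + j*2))*(j + 7) = (j + 2*j*(j + 2 + 2*j))*(7 + j) = (j + 2*j*(2 + 3*j))*(7 + j) = (7 + j)*(j + 2*j*(2 + 3*j)))
51*(-29 + G(-9)) = 51*(-29 - 9*(35 + 6*(-9)² + 47*(-9))) = 51*(-29 - 9*(35 + 6*81 - 423)) = 51*(-29 - 9*(35 + 486 - 423)) = 51*(-29 - 9*98) = 51*(-29 - 882) = 51*(-911) = -46461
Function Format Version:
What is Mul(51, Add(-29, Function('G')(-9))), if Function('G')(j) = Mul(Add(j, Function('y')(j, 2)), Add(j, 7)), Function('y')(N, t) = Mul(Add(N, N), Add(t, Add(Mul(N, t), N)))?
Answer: -46461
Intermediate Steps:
Function('y')(N, t) = Mul(2, N, Add(N, t, Mul(N, t))) (Function('y')(N, t) = Mul(Mul(2, N), Add(t, Add(N, Mul(N, t)))) = Mul(Mul(2, N), Add(N, t, Mul(N, t))) = Mul(2, N, Add(N, t, Mul(N, t))))
Function('G')(j) = Mul(Add(7, j), Add(j, Mul(2, j, Add(2, Mul(3, j))))) (Function('G')(j) = Mul(Add(j, Mul(2, j, Add(j, 2, Mul(j, 2)))), Add(j, 7)) = Mul(Add(j, Mul(2, j, Add(j, 2, Mul(2, j)))), Add(7, j)) = Mul(Add(j, Mul(2, j, Add(2, Mul(3, j)))), Add(7, j)) = Mul(Add(7, j), Add(j, Mul(2, j, Add(2, Mul(3, j))))))
Mul(51, Add(-29, Function('G')(-9))) = Mul(51, Add(-29, Mul(-9, Add(35, Mul(6, Pow(-9, 2)), Mul(47, -9))))) = Mul(51, Add(-29, Mul(-9, Add(35, Mul(6, 81), -423)))) = Mul(51, Add(-29, Mul(-9, Add(35, 486, -423)))) = Mul(51, Add(-29, Mul(-9, 98))) = Mul(51, Add(-29, -882)) = Mul(51, -911) = -46461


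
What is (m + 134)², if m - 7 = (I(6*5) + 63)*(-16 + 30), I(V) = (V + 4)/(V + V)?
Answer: 239135296/225 ≈ 1.0628e+6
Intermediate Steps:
I(V) = (4 + V)/(2*V) (I(V) = (4 + V)/((2*V)) = (4 + V)*(1/(2*V)) = (4 + V)/(2*V))
m = 13454/15 (m = 7 + ((4 + 6*5)/(2*((6*5))) + 63)*(-16 + 30) = 7 + ((½)*(4 + 30)/30 + 63)*14 = 7 + ((½)*(1/30)*34 + 63)*14 = 7 + (17/30 + 63)*14 = 7 + (1907/30)*14 = 7 + 13349/15 = 13454/15 ≈ 896.93)
(m + 134)² = (13454/15 + 134)² = (15464/15)² = 239135296/225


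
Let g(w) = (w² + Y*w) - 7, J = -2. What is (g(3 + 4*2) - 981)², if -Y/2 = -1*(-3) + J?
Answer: 790321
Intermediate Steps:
Y = -2 (Y = -2*(-1*(-3) - 2) = -2*(3 - 2) = -2*1 = -2)
g(w) = -7 + w² - 2*w (g(w) = (w² - 2*w) - 7 = -7 + w² - 2*w)
(g(3 + 4*2) - 981)² = ((-7 + (3 + 4*2)² - 2*(3 + 4*2)) - 981)² = ((-7 + (3 + 8)² - 2*(3 + 8)) - 981)² = ((-7 + 11² - 2*11) - 981)² = ((-7 + 121 - 22) - 981)² = (92 - 981)² = (-889)² = 790321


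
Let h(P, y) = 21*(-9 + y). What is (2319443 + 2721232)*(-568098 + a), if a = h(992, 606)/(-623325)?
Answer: -23799358718891883/8311 ≈ -2.8636e+12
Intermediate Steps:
h(P, y) = -189 + 21*y
a = -4179/207775 (a = (-189 + 21*606)/(-623325) = (-189 + 12726)*(-1/623325) = 12537*(-1/623325) = -4179/207775 ≈ -0.020113)
(2319443 + 2721232)*(-568098 + a) = (2319443 + 2721232)*(-568098 - 4179/207775) = 5040675*(-118036566129/207775) = -23799358718891883/8311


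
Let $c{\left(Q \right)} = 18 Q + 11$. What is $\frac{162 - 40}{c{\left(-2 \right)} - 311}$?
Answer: $- \frac{61}{168} \approx -0.3631$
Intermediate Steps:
$c{\left(Q \right)} = 11 + 18 Q$
$\frac{162 - 40}{c{\left(-2 \right)} - 311} = \frac{162 - 40}{\left(11 + 18 \left(-2\right)\right) - 311} = \frac{122}{\left(11 - 36\right) - 311} = \frac{122}{-25 - 311} = \frac{122}{-336} = 122 \left(- \frac{1}{336}\right) = - \frac{61}{168}$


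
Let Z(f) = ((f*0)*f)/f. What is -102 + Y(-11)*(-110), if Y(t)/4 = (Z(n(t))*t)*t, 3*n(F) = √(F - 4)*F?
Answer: -102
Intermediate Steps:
n(F) = F*√(-4 + F)/3 (n(F) = (√(F - 4)*F)/3 = (√(-4 + F)*F)/3 = (F*√(-4 + F))/3 = F*√(-4 + F)/3)
Z(f) = 0 (Z(f) = (0*f)/f = 0/f = 0)
Y(t) = 0 (Y(t) = 4*((0*t)*t) = 4*(0*t) = 4*0 = 0)
-102 + Y(-11)*(-110) = -102 + 0*(-110) = -102 + 0 = -102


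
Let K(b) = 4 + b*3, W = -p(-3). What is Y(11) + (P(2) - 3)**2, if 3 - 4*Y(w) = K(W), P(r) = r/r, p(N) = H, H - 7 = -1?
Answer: 33/4 ≈ 8.2500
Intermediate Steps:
H = 6 (H = 7 - 1 = 6)
p(N) = 6
P(r) = 1
W = -6 (W = -1*6 = -6)
K(b) = 4 + 3*b
Y(w) = 17/4 (Y(w) = 3/4 - (4 + 3*(-6))/4 = 3/4 - (4 - 18)/4 = 3/4 - 1/4*(-14) = 3/4 + 7/2 = 17/4)
Y(11) + (P(2) - 3)**2 = 17/4 + (1 - 3)**2 = 17/4 + (-2)**2 = 17/4 + 4 = 33/4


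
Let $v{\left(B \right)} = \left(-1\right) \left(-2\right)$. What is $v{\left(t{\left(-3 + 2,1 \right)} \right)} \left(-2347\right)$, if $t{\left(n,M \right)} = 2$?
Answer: $-4694$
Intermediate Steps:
$v{\left(B \right)} = 2$
$v{\left(t{\left(-3 + 2,1 \right)} \right)} \left(-2347\right) = 2 \left(-2347\right) = -4694$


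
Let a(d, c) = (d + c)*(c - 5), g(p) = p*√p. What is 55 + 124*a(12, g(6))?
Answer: 19399 + 5208*√6 ≈ 32156.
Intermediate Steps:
g(p) = p^(3/2)
a(d, c) = (-5 + c)*(c + d) (a(d, c) = (c + d)*(-5 + c) = (-5 + c)*(c + d))
55 + 124*a(12, g(6)) = 55 + 124*((6^(3/2))² - 30*√6 - 5*12 + 6^(3/2)*12) = 55 + 124*((6*√6)² - 30*√6 - 60 + (6*√6)*12) = 55 + 124*(216 - 30*√6 - 60 + 72*√6) = 55 + 124*(156 + 42*√6) = 55 + (19344 + 5208*√6) = 19399 + 5208*√6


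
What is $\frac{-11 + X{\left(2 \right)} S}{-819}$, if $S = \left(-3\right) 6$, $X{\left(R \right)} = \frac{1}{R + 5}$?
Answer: $\frac{95}{5733} \approx 0.016571$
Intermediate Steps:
$X{\left(R \right)} = \frac{1}{5 + R}$
$S = -18$
$\frac{-11 + X{\left(2 \right)} S}{-819} = \frac{-11 + \frac{1}{5 + 2} \left(-18\right)}{-819} = \left(-11 + \frac{1}{7} \left(-18\right)\right) \left(- \frac{1}{819}\right) = \left(-11 - \frac{18}{7}\right) \left(- \frac{1}{819}\right) = \left(- \frac{95}{7}\right) \left(- \frac{1}{819}\right) = \frac{95}{5733}$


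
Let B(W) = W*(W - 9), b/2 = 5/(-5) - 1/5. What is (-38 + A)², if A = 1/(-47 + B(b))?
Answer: 349054489/241081 ≈ 1447.9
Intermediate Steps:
b = -12/5 (b = 2*(5/(-5) - 1/5) = 2*(5*(-⅕) - 1*⅕) = 2*(-1 - ⅕) = 2*(-6/5) = -12/5 ≈ -2.4000)
B(W) = W*(-9 + W)
A = -25/491 (A = 1/(-47 - 12*(-9 - 12/5)/5) = 1/(-47 - 12/5*(-57/5)) = 1/(-47 + 684/25) = 1/(-491/25) = -25/491 ≈ -0.050916)
(-38 + A)² = (-38 - 25/491)² = (-18683/491)² = 349054489/241081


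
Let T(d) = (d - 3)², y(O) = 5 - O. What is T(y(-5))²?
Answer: 2401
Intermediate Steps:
T(d) = (-3 + d)²
T(y(-5))² = ((-3 + (5 - 1*(-5)))²)² = ((-3 + (5 + 5))²)² = ((-3 + 10)²)² = (7²)² = 49² = 2401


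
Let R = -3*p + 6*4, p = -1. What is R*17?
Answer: 459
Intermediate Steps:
R = 27 (R = -3*(-1) + 6*4 = 3 + 24 = 27)
R*17 = 27*17 = 459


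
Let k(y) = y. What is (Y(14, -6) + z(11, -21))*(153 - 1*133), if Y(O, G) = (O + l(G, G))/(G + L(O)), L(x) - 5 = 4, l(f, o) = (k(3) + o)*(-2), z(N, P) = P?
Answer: -860/3 ≈ -286.67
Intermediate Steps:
l(f, o) = -6 - 2*o (l(f, o) = (3 + o)*(-2) = -6 - 2*o)
L(x) = 9 (L(x) = 5 + 4 = 9)
Y(O, G) = (-6 + O - 2*G)/(9 + G) (Y(O, G) = (O + (-6 - 2*G))/(G + 9) = (-6 + O - 2*G)/(9 + G))
(Y(14, -6) + z(11, -21))*(153 - 1*133) = ((-6 + 14 - 2*(-6))/(9 - 6) - 21)*(153 - 1*133) = ((-6 + 14 + 12)/3 - 21)*(153 - 133) = ((⅓)*20 - 21)*20 = (20/3 - 21)*20 = -43/3*20 = -860/3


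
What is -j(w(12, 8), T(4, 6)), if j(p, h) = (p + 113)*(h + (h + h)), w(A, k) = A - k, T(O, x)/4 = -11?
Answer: 15444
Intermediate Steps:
T(O, x) = -44 (T(O, x) = 4*(-11) = -44)
j(p, h) = 3*h*(113 + p) (j(p, h) = (113 + p)*(h + 2*h) = (113 + p)*(3*h) = 3*h*(113 + p))
-j(w(12, 8), T(4, 6)) = -3*(-44)*(113 + (12 - 1*8)) = -3*(-44)*(113 + (12 - 8)) = -3*(-44)*(113 + 4) = -3*(-44)*117 = -1*(-15444) = 15444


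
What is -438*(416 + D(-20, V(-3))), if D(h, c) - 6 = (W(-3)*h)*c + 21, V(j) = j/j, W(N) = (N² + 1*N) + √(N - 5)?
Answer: -141474 + 17520*I*√2 ≈ -1.4147e+5 + 24777.0*I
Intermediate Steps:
W(N) = N + N² + √(-5 + N) (W(N) = (N² + N) + √(-5 + N) = (N + N²) + √(-5 + N) = N + N² + √(-5 + N))
V(j) = 1
D(h, c) = 27 + c*h*(6 + 2*I*√2) (D(h, c) = 6 + (((-3 + (-3)² + √(-5 - 3))*h)*c + 21) = 6 + (((-3 + 9 + √(-8))*h)*c + 21) = 6 + (((-3 + 9 + 2*I*√2)*h)*c + 21) = 6 + (((6 + 2*I*√2)*h)*c + 21) = 6 + ((h*(6 + 2*I*√2))*c + 21) = 6 + (c*h*(6 + 2*I*√2) + 21) = 6 + (21 + c*h*(6 + 2*I*√2)) = 27 + c*h*(6 + 2*I*√2))
-438*(416 + D(-20, V(-3))) = -438*(416 + (27 + 2*1*(-20)*(3 + I*√2))) = -438*(416 + (27 + (-120 - 40*I*√2))) = -438*(416 + (-93 - 40*I*√2)) = -438*(323 - 40*I*√2) = -141474 + 17520*I*√2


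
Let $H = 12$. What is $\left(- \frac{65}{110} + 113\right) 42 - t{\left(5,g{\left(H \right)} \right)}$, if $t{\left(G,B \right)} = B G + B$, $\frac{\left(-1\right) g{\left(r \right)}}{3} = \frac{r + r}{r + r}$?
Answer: $\frac{52131}{11} \approx 4739.2$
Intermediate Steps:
$g{\left(r \right)} = -3$ ($g{\left(r \right)} = - 3 \frac{r + r}{r + r} = - 3 \frac{2 r}{2 r} = - 3 \cdot 2 r \frac{1}{2 r} = \left(-3\right) 1 = -3$)
$t{\left(G,B \right)} = B + B G$
$\left(- \frac{65}{110} + 113\right) 42 - t{\left(5,g{\left(H \right)} \right)} = \left(- \frac{65}{110} + 113\right) 42 - - 3 \left(1 + 5\right) = \left(\left(-65\right) \frac{1}{110} + 113\right) 42 - \left(-3\right) 6 = \left(- \frac{13}{22} + 113\right) 42 - -18 = \frac{2473}{22} \cdot 42 + 18 = \frac{51933}{11} + 18 = \frac{52131}{11}$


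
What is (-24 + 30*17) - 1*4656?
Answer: -4170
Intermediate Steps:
(-24 + 30*17) - 1*4656 = (-24 + 510) - 4656 = 486 - 4656 = -4170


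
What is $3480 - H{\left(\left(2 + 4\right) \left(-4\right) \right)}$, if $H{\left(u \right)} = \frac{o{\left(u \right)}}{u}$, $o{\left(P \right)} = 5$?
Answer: $\frac{83525}{24} \approx 3480.2$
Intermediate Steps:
$H{\left(u \right)} = \frac{5}{u}$
$3480 - H{\left(\left(2 + 4\right) \left(-4\right) \right)} = 3480 - \frac{5}{\left(2 + 4\right) \left(-4\right)} = 3480 - \frac{5}{6 \left(-4\right)} = 3480 - \frac{5}{-24} = 3480 - 5 \left(- \frac{1}{24}\right) = 3480 - - \frac{5}{24} = 3480 + \frac{5}{24} = \frac{83525}{24}$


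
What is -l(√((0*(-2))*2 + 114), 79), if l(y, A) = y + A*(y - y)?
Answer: -√114 ≈ -10.677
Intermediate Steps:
l(y, A) = y (l(y, A) = y + A*0 = y + 0 = y)
-l(√((0*(-2))*2 + 114), 79) = -√((0*(-2))*2 + 114) = -√(0*2 + 114) = -√(0 + 114) = -√114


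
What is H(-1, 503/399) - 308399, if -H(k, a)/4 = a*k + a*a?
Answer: -49097638447/159201 ≈ -3.0840e+5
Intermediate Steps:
H(k, a) = -4*a**2 - 4*a*k (H(k, a) = -4*(a*k + a*a) = -4*(a*k + a**2) = -4*(a**2 + a*k) = -4*a**2 - 4*a*k)
H(-1, 503/399) - 308399 = -4*503/399*(503/399 - 1) - 308399 = -4*503/399*104/399 - 308399 = -209248/159201 - 308399 = -49097638447/159201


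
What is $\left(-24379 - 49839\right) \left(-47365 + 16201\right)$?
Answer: $2312929752$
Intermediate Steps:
$\left(-24379 - 49839\right) \left(-47365 + 16201\right) = \left(-74218\right) \left(-31164\right) = 2312929752$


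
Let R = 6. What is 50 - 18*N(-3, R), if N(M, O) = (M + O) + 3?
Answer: -58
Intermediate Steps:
N(M, O) = 3 + M + O
50 - 18*N(-3, R) = 50 - 18*(3 - 3 + 6) = 50 - 18*6 = 50 - 108 = -58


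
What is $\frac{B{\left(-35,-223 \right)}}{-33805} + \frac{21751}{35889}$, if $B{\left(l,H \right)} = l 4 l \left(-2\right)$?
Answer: $\frac{217400951}{242645529} \approx 0.89596$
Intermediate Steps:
$B{\left(l,H \right)} = - 8 l^{2}$ ($B{\left(l,H \right)} = 4 l l \left(-2\right) = 4 l^{2} \left(-2\right) = - 8 l^{2}$)
$\frac{B{\left(-35,-223 \right)}}{-33805} + \frac{21751}{35889} = \frac{\left(-8\right) \left(-35\right)^{2}}{-33805} + \frac{21751}{35889} = \left(-8\right) 1225 \left(- \frac{1}{33805}\right) + 21751 \cdot \frac{1}{35889} = \left(-9800\right) \left(- \frac{1}{33805}\right) + \frac{21751}{35889} = \frac{1960}{6761} + \frac{21751}{35889} = \frac{217400951}{242645529}$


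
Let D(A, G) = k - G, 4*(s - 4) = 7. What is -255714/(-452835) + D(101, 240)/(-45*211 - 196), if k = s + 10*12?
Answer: 3373147697/5851231980 ≈ 0.57648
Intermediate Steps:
s = 23/4 (s = 4 + (1/4)*7 = 4 + 7/4 = 23/4 ≈ 5.7500)
k = 503/4 (k = 23/4 + 10*12 = 23/4 + 120 = 503/4 ≈ 125.75)
D(A, G) = 503/4 - G
-255714/(-452835) + D(101, 240)/(-45*211 - 196) = -255714/(-452835) + (503/4 - 1*240)/(-45*211 - 196) = -255714*(-1/452835) + (503/4 - 240)/(-9495 - 196) = 85238/150945 - 457/4/(-9691) = 85238/150945 - 457/4*(-1/9691) = 85238/150945 + 457/38764 = 3373147697/5851231980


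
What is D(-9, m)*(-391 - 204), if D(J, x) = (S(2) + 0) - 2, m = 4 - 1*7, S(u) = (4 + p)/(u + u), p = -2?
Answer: 1785/2 ≈ 892.50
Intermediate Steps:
S(u) = 1/u (S(u) = (4 - 2)/(u + u) = 2/((2*u)) = 2*(1/(2*u)) = 1/u)
m = -3 (m = 4 - 7 = -3)
D(J, x) = -3/2 (D(J, x) = (1/2 + 0) - 2 = 1/2 - 2 = -3/2)
D(-9, m)*(-391 - 204) = -3*(-391 - 204)/2 = -3/2*(-595) = 1785/2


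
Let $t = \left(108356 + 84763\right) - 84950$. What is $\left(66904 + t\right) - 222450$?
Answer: $-47377$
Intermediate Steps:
$t = 108169$ ($t = 193119 - 84950 = 108169$)
$\left(66904 + t\right) - 222450 = \left(66904 + 108169\right) - 222450 = 175073 - 222450 = -47377$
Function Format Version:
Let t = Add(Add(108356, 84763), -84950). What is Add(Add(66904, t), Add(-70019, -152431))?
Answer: -47377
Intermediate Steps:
t = 108169 (t = Add(193119, -84950) = 108169)
Add(Add(66904, t), Add(-70019, -152431)) = Add(Add(66904, 108169), Add(-70019, -152431)) = Add(175073, -222450) = -47377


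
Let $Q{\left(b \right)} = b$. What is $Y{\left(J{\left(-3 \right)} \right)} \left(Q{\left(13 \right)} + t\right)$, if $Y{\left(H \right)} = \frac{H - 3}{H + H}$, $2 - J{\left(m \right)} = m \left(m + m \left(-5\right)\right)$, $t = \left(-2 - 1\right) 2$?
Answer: $\frac{245}{76} \approx 3.2237$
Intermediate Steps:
$t = -6$ ($t = \left(-3\right) 2 = -6$)
$J{\left(m \right)} = 2 + 4 m^{2}$ ($J{\left(m \right)} = 2 - m \left(m + m \left(-5\right)\right) = 2 - m \left(m - 5 m\right) = 2 - m \left(- 4 m\right) = 2 - - 4 m^{2} = 2 + 4 m^{2}$)
$Y{\left(H \right)} = \frac{-3 + H}{2 H}$
$Y{\left(J{\left(-3 \right)} \right)} \left(Q{\left(13 \right)} + t\right) = \frac{-3 + \left(2 + 4 \left(-3\right)^{2}\right)}{2 \left(2 + 4 \left(-3\right)^{2}\right)} \left(13 - 6\right) = \frac{-3 + \left(2 + 4 \cdot 9\right)}{2 \left(2 + 4 \cdot 9\right)} 7 = \frac{-3 + \left(2 + 36\right)}{2 \left(2 + 36\right)} 7 = \frac{-3 + 38}{2 \cdot 38} \cdot 7 = \frac{1}{2} \cdot \frac{1}{38} \cdot 35 \cdot 7 = \frac{35}{76} \cdot 7 = \frac{245}{76}$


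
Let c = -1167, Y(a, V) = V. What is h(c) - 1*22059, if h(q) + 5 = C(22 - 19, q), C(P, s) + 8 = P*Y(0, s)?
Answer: -25573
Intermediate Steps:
C(P, s) = -8 + P*s
h(q) = -13 + 3*q (h(q) = -5 + (-8 + (22 - 19)*q) = -5 + (-8 + 3*q) = -13 + 3*q)
h(c) - 1*22059 = (-13 + 3*(-1167)) - 1*22059 = (-13 - 3501) - 22059 = -3514 - 22059 = -25573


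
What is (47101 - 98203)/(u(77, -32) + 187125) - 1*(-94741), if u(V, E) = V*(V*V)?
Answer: 30490375738/321829 ≈ 94741.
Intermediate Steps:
u(V, E) = V**3 (u(V, E) = V*V**2 = V**3)
(47101 - 98203)/(u(77, -32) + 187125) - 1*(-94741) = (47101 - 98203)/(77**3 + 187125) - 1*(-94741) = -51102/(456533 + 187125) + 94741 = -51102/643658 + 94741 = -51102*1/643658 + 94741 = -25551/321829 + 94741 = 30490375738/321829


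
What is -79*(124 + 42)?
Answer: -13114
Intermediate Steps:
-79*(124 + 42) = -79*166 = -13114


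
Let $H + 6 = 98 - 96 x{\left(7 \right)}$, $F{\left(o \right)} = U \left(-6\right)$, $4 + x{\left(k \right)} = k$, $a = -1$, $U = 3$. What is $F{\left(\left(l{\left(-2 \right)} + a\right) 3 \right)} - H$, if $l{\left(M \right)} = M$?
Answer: $178$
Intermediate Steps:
$x{\left(k \right)} = -4 + k$
$F{\left(o \right)} = -18$ ($F{\left(o \right)} = 3 \left(-6\right) = -18$)
$H = -196$ ($H = -6 + \left(98 - 96 \left(-4 + 7\right)\right) = -6 + \left(98 - 288\right) = -6 - 190 = -196$)
$F{\left(\left(l{\left(-2 \right)} + a\right) 3 \right)} - H = -18 - -196 = -18 + 196 = 178$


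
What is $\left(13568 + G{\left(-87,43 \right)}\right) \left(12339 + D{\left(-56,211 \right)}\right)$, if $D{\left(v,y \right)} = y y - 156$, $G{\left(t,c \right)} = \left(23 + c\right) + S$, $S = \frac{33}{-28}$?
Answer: $\frac{5411248544}{7} \approx 7.7304 \cdot 10^{8}$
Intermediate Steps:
$S = - \frac{33}{28}$ ($S = 33 \left(- \frac{1}{28}\right) = - \frac{33}{28} \approx -1.1786$)
$G{\left(t,c \right)} = \frac{611}{28} + c$ ($G{\left(t,c \right)} = \left(23 + c\right) - \frac{33}{28} = \frac{611}{28} + c$)
$D{\left(v,y \right)} = -156 + y^{2}$ ($D{\left(v,y \right)} = y^{2} - 156 = -156 + y^{2}$)
$\left(13568 + G{\left(-87,43 \right)}\right) \left(12339 + D{\left(-56,211 \right)}\right) = \left(13568 + \left(\frac{611}{28} + 43\right)\right) \left(12339 - \left(156 - 211^{2}\right)\right) = \left(13568 + \frac{1815}{28}\right) \left(12339 + \left(-156 + 44521\right)\right) = \frac{381719 \left(12339 + 44365\right)}{28} = \frac{381719}{28} \cdot 56704 = \frac{5411248544}{7}$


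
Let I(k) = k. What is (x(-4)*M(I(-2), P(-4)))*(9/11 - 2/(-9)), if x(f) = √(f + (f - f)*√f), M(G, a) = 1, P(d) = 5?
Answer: 206*I/99 ≈ 2.0808*I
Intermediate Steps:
x(f) = √f (x(f) = √(f + 0*√f) = √(f + 0) = √f)
(x(-4)*M(I(-2), P(-4)))*(9/11 - 2/(-9)) = (√(-4)*1)*(9/11 - 2/(-9)) = ((2*I)*1)*(9*(1/11) - 2*(-⅑)) = (2*I)*(9/11 + 2/9) = (2*I)*(103/99) = 206*I/99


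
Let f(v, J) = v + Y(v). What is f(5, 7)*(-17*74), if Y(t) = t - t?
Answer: -6290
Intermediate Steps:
Y(t) = 0
f(v, J) = v (f(v, J) = v + 0 = v)
f(5, 7)*(-17*74) = 5*(-17*74) = 5*(-1258) = -6290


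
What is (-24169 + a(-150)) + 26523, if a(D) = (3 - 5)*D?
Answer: 2654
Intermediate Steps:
a(D) = -2*D
(-24169 + a(-150)) + 26523 = (-24169 - 2*(-150)) + 26523 = (-24169 + 300) + 26523 = -23869 + 26523 = 2654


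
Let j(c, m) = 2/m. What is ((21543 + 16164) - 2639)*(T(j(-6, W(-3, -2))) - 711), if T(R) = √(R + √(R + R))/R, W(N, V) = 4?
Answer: -24933348 + 35068*√6 ≈ -2.4847e+7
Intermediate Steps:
T(R) = √(R + √2*√R)/R (T(R) = √(R + √(2*R))/R = √(R + √2*√R)/R)
((21543 + 16164) - 2639)*(T(j(-6, W(-3, -2))) - 711) = ((21543 + 16164) - 2639)*(√(2/4 + √2*√(2/4))/((2/4)) - 711) = (37707 - 2639)*(√(2*(¼) + √2*√(2*(¼)))/((2*(¼))) - 711) = 35068*(√(½ + √2*√(½))/(½) - 711) = 35068*(2*√(½ + √2*(√2/2)) - 711) = 35068*(2*√(½ + 1) - 711) = 35068*(2*√(3/2) - 711) = 35068*(2*(√6/2) - 711) = 35068*(√6 - 711) = 35068*(-711 + √6) = -24933348 + 35068*√6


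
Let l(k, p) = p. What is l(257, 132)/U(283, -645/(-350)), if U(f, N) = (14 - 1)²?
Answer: 132/169 ≈ 0.78106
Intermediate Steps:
U(f, N) = 169 (U(f, N) = 13² = 169)
l(257, 132)/U(283, -645/(-350)) = 132/169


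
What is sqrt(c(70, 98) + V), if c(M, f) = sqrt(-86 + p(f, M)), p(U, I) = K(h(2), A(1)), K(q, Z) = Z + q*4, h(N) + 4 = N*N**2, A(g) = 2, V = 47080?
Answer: sqrt(47080 + 2*I*sqrt(17)) ≈ 216.98 + 0.019*I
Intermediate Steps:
h(N) = -4 + N**3 (h(N) = -4 + N*N**2 = -4 + N**3)
K(q, Z) = Z + 4*q
p(U, I) = 18 (p(U, I) = 2 + 4*(-4 + 2**3) = 2 + 4*(-4 + 8) = 2 + 4*4 = 2 + 16 = 18)
c(M, f) = 2*I*sqrt(17) (c(M, f) = sqrt(-86 + 18) = sqrt(-68) = 2*I*sqrt(17))
sqrt(c(70, 98) + V) = sqrt(2*I*sqrt(17) + 47080) = sqrt(47080 + 2*I*sqrt(17))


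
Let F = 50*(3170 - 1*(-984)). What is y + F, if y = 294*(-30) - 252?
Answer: 198628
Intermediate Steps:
y = -9072 (y = -8820 - 252 = -9072)
F = 207700 (F = 50*(3170 + 984) = 50*4154 = 207700)
y + F = -9072 + 207700 = 198628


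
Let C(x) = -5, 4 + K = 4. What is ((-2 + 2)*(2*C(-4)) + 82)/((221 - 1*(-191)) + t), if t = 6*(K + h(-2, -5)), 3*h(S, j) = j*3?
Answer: 41/191 ≈ 0.21466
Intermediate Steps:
K = 0 (K = -4 + 4 = 0)
h(S, j) = j (h(S, j) = (j*3)/3 = (3*j)/3 = j)
t = -30 (t = 6*(0 - 5) = 6*(-5) = -30)
((-2 + 2)*(2*C(-4)) + 82)/((221 - 1*(-191)) + t) = ((-2 + 2)*(2*(-5)) + 82)/((221 - 1*(-191)) - 30) = (0*(-10) + 82)/((221 + 191) - 30) = (0 + 82)/(412 - 30) = 82/382 = 82*(1/382) = 41/191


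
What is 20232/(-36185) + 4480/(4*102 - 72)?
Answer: 1386704/108555 ≈ 12.774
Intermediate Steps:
20232/(-36185) + 4480/(4*102 - 72) = 20232*(-1/36185) + 4480/(408 - 72) = -20232/36185 + 4480/336 = -20232/36185 + 4480*(1/336) = -20232/36185 + 40/3 = 1386704/108555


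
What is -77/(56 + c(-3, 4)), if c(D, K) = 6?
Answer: -77/62 ≈ -1.2419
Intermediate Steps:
-77/(56 + c(-3, 4)) = -77/(56 + 6) = -77/62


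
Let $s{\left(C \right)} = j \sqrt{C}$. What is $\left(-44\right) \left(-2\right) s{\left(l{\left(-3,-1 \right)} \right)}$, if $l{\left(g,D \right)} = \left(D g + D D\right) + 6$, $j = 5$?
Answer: $440 \sqrt{10} \approx 1391.4$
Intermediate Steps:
$l{\left(g,D \right)} = 6 + D^{2} + D g$ ($l{\left(g,D \right)} = \left(D g + D^{2}\right) + 6 = \left(D^{2} + D g\right) + 6 = 6 + D^{2} + D g$)
$s{\left(C \right)} = 5 \sqrt{C}$
$\left(-44\right) \left(-2\right) s{\left(l{\left(-3,-1 \right)} \right)} = \left(-44\right) \left(-2\right) 5 \sqrt{6 + \left(-1\right)^{2} - -3} = 88 \cdot 5 \sqrt{6 + 1 + 3} = 88 \cdot 5 \sqrt{10} = 440 \sqrt{10}$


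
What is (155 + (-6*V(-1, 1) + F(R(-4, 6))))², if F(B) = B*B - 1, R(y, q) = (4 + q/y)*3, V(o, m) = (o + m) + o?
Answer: 748225/16 ≈ 46764.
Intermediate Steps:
V(o, m) = m + 2*o (V(o, m) = (m + o) + o = m + 2*o)
R(y, q) = 12 + 3*q/y
F(B) = -1 + B² (F(B) = B² - 1 = -1 + B²)
(155 + (-6*V(-1, 1) + F(R(-4, 6))))² = (155 + (-6*(1 + 2*(-1)) + (-1 + (12 + 3*6/(-4))²)))² = (155 + (-6*(1 - 2) + (-1 + (12 + 3*6*(-¼))²)))² = (155 + (-6*(-1) + (-1 + (12 - 9/2)²)))² = (155 + (6 + (-1 + (15/2)²)))² = (155 + (6 + (-1 + 225/4)))² = (155 + (6 + 221/4))² = (155 + 245/4)² = (865/4)² = 748225/16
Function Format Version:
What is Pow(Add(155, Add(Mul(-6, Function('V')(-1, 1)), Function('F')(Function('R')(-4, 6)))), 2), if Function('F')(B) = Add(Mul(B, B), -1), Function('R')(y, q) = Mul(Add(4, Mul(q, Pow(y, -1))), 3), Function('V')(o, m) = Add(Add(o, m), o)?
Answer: Rational(748225, 16) ≈ 46764.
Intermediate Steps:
Function('V')(o, m) = Add(m, Mul(2, o)) (Function('V')(o, m) = Add(Add(m, o), o) = Add(m, Mul(2, o)))
Function('R')(y, q) = Add(12, Mul(3, q, Pow(y, -1)))
Function('F')(B) = Add(-1, Pow(B, 2)) (Function('F')(B) = Add(Pow(B, 2), -1) = Add(-1, Pow(B, 2)))
Pow(Add(155, Add(Mul(-6, Function('V')(-1, 1)), Function('F')(Function('R')(-4, 6)))), 2) = Pow(Add(155, Add(Mul(-6, Add(1, Mul(2, -1))), Add(-1, Pow(Add(12, Mul(3, 6, Pow(-4, -1))), 2)))), 2) = Pow(Add(155, Add(Mul(-6, Add(1, -2)), Add(-1, Pow(Add(12, Mul(3, 6, Rational(-1, 4))), 2)))), 2) = Pow(Add(155, Add(Mul(-6, -1), Add(-1, Pow(Add(12, Rational(-9, 2)), 2)))), 2) = Pow(Add(155, Add(6, Add(-1, Pow(Rational(15, 2), 2)))), 2) = Pow(Add(155, Add(6, Add(-1, Rational(225, 4)))), 2) = Pow(Add(155, Add(6, Rational(221, 4))), 2) = Pow(Add(155, Rational(245, 4)), 2) = Pow(Rational(865, 4), 2) = Rational(748225, 16)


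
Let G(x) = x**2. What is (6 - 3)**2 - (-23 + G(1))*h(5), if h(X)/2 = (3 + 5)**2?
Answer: 2825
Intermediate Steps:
h(X) = 128 (h(X) = 2*(3 + 5)**2 = 2*8**2 = 2*64 = 128)
(6 - 3)**2 - (-23 + G(1))*h(5) = (6 - 3)**2 - (-23 + 1**2)*128 = 3**2 - (-23 + 1)*128 = 9 - (-22)*128 = 9 - 1*(-2816) = 9 + 2816 = 2825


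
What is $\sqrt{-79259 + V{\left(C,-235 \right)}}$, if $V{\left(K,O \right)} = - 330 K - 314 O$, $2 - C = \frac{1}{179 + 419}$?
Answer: $\frac{i \sqrt{547889394}}{299} \approx 78.284 i$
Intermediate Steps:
$C = \frac{1195}{598}$ ($C = 2 - \frac{1}{179 + 419} = 2 - \frac{1}{598} = \frac{1195}{598} \approx 1.9983$)
$\sqrt{-79259 + V{\left(C,-235 \right)}} = \sqrt{-79259 - - \frac{21866035}{299}} = \sqrt{-79259 + \left(- \frac{197175}{299} + 73790\right)} = \sqrt{-79259 + \frac{21866035}{299}} = \sqrt{- \frac{1832406}{299}} = \frac{i \sqrt{547889394}}{299}$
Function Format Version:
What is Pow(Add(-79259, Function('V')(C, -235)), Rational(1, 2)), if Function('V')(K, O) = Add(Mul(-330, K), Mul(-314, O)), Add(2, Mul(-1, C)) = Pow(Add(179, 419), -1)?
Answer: Mul(Rational(1, 299), I, Pow(547889394, Rational(1, 2))) ≈ Mul(78.284, I)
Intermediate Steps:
C = Rational(1195, 598) (C = Add(2, Mul(-1, Pow(Add(179, 419), -1))) = Add(2, Mul(-1, Pow(598, -1))) = Add(2, Mul(-1, Rational(1, 598))) = Add(2, Rational(-1, 598)) = Rational(1195, 598) ≈ 1.9983)
Pow(Add(-79259, Function('V')(C, -235)), Rational(1, 2)) = Pow(Add(-79259, Add(Mul(-330, Rational(1195, 598)), Mul(-314, -235))), Rational(1, 2)) = Pow(Add(-79259, Add(Rational(-197175, 299), 73790)), Rational(1, 2)) = Pow(Add(-79259, Rational(21866035, 299)), Rational(1, 2)) = Pow(Rational(-1832406, 299), Rational(1, 2)) = Mul(Rational(1, 299), I, Pow(547889394, Rational(1, 2)))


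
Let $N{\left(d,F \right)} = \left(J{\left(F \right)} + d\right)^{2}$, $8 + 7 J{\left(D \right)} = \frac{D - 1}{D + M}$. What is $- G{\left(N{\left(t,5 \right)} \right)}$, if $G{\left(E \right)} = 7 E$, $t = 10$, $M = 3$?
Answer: $- \frac{15625}{28} \approx -558.04$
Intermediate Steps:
$J{\left(D \right)} = - \frac{8}{7} + \frac{-1 + D}{7 \left(3 + D\right)}$ ($J{\left(D \right)} = - \frac{8}{7} + \frac{\left(D - 1\right) \frac{1}{D + 3}}{7} = - \frac{8}{7} + \frac{\left(-1 + D\right) \frac{1}{3 + D}}{7} = - \frac{8}{7} + \frac{\frac{1}{3 + D} \left(-1 + D\right)}{7} = - \frac{8}{7} + \frac{-1 + D}{7 \left(3 + D\right)}$)
$N{\left(d,F \right)} = \left(d + \frac{- \frac{25}{7} - F}{3 + F}\right)^{2}$ ($N{\left(d,F \right)} = \left(\frac{- \frac{25}{7} - F}{3 + F} + d\right)^{2} = \left(d + \frac{- \frac{25}{7} - F}{3 + F}\right)^{2}$)
$- G{\left(N{\left(t,5 \right)} \right)} = - 7 \left(10 - \frac{\frac{25}{7} + 5}{3 + 5}\right)^{2} = - 7 \left(10 - \frac{1}{8} \cdot \frac{60}{7}\right)^{2} = - 7 \left(10 - \frac{15}{14}\right)^{2} = - 7 \left(\frac{125}{14}\right)^{2} = - \frac{7 \cdot 15625}{196} = \left(-1\right) \frac{15625}{28} = - \frac{15625}{28}$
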